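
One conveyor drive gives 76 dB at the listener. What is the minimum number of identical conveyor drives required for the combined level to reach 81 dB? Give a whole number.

The shortfall is 81 − 76 = 5.0 dB, and N units add 10·log₁₀ N, so need 10·log₁₀ N ≥ 5.0.
N ≥ 10^(5.0/10) = 3.162, so N = 4.

4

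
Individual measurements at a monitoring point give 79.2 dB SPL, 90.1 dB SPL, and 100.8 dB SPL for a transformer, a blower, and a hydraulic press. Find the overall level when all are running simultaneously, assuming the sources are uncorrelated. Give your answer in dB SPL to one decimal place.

Incoherent sources combine by intensity addition: L_total = 10·log₁₀(Σ 10^(L_i/10)).
Σ 10^(L/10) = 10^(79.2/10) + 10^(90.1/10) + 10^(100.8/10) = 1.313e+10.
L_total = 10·log₁₀(1.313e+10) = 101.18 dB SPL.

101.2 dB SPL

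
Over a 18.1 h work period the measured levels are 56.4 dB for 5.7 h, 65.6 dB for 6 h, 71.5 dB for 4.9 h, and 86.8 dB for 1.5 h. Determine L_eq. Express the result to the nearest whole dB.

L_eq = 10·log₁₀[(1/T)·Σ tᵢ·10^(Lᵢ/10)] with T = 18.1 h.
Σ tᵢ·10^(Lᵢ/10) = 5.7·10^(56.4/10) + 6·10^(65.6/10) + 4.9·10^(71.5/10) + 1.5·10^(86.8/10) = 8.114e+08.
L_eq = 10·log₁₀(8.114e+08/18.1) = 76.52 dB.

77 dB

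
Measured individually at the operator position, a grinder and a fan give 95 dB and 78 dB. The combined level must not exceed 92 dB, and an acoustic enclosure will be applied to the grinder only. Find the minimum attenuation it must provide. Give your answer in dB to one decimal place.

3.2 dB

The untreated sources together contribute 10^(78/10) = 6.310e+07, i.e. 78.00 dB.
To meet 92 dB overall, the treated grinder may contribute at most 10^(92/10) − 6.310e+07 = 1.522e+09, i.e. 91.82 dB.
So the grinder must be reduced from 95 to 91.82 dB: IL = 3.18 dB.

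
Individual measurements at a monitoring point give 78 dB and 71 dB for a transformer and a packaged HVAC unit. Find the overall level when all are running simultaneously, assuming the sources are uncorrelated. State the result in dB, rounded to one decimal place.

78.8 dB

Incoherent sources combine by intensity addition: L_total = 10·log₁₀(Σ 10^(L_i/10)).
Σ 10^(L/10) = 10^(78/10) + 10^(71/10) = 7.568e+07.
L_total = 10·log₁₀(7.568e+07) = 78.79 dB.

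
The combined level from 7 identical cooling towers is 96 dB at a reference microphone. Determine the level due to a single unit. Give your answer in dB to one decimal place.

Dividing the total intensity by 7 lowers the level by 10·log₁₀ 7 = 8.451 dB: L₁ = 96 − 8.451.

87.5 dB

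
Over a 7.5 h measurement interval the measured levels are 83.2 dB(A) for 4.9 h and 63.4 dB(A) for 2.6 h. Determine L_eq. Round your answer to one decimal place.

The energy average is taken in the linear domain: L_eq = 10·log₁₀[(Σ tᵢ·10^(Lᵢ/10))/T], T = 7.5 h.
Σ tᵢ·10^(Lᵢ/10) = 4.9·10^(83.2/10) + 2.6·10^(63.4/10) = 1.029e+09.
L_eq = 10·log₁₀(1.029e+09/7.5) = 81.38 dB(A).

81.4 dB(A)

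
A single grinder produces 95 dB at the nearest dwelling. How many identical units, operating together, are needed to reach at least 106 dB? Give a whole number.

13

N identical sources give L₁ + 10·log₁₀ N, so require 10·log₁₀ N ≥ 106 − 95 = 11.0 dB.
N ≥ 10^(11.0/10) = 12.589, so N = 13.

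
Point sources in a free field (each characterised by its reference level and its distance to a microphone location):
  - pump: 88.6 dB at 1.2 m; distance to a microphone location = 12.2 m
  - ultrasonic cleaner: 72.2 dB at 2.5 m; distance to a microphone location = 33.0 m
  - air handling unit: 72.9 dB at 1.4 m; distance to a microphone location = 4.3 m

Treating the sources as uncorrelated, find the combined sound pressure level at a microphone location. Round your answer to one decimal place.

69.6 dB

Apply inverse-square spreading to bring every level to the receiver, then sum 10^(L/10).
pump: 88.6 − 20·log₁₀(12.2/1.2) = 88.6 − 20.14 = 68.46 dB.
ultrasonic cleaner: 72.2 − 20·log₁₀(33.0/2.5) = 72.2 − 22.41 = 49.79 dB.
air handling unit: 72.9 − 20·log₁₀(4.3/1.4) = 72.9 − 9.75 = 63.15 dB.
Σ 10^(L/10) = 9.171e+06 → L_total = 10·log₁₀(9.171e+06) = 69.62 dB.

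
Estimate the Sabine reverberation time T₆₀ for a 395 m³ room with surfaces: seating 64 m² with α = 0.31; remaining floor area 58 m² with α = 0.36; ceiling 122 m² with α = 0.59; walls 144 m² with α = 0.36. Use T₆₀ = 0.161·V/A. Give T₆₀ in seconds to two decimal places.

A = Σ Sᵢαᵢ = 64·0.31 + 58·0.36 + 122·0.59 + 144·0.36 = 164.54 m².
T₆₀ = 0.161·V/A = 0.161·395/164.54 = 0.387 s.

0.39 s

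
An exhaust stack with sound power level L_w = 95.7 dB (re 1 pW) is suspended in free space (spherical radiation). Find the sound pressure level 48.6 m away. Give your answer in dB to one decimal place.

L_p = L_w − 10·log₁₀(4π·r²) with r = 48.6 m.
4π·r² = 2.968e+04 m², 10·log₁₀ of that is 44.725 dB.
L_p = 95.7 − 44.725 = 50.98 dB.

51.0 dB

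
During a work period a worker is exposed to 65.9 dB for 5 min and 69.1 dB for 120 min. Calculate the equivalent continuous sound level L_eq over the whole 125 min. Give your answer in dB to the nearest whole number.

The energy average is taken in the linear domain: L_eq = 10·log₁₀[(Σ tᵢ·10^(Lᵢ/10))/T], T = 125 min.
Σ tᵢ·10^(Lᵢ/10) = 5·10^(65.9/10) + 120·10^(69.1/10) = 9.948e+08.
L_eq = 10·log₁₀(9.948e+08/125) = 69.01 dB.

69 dB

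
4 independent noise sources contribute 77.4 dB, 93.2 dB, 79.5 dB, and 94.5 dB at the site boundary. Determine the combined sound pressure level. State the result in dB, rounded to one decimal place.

97.0 dB

For uncorrelated sources the intensities add, so convert each level to linear form, sum, and take 10·log₁₀ of the total.
Σ 10^(L/10) = 10^(77.4/10) + 10^(93.2/10) + 10^(79.5/10) + 10^(94.5/10) = 5.052e+09.
L_total = 10·log₁₀(5.052e+09) = 97.03 dB.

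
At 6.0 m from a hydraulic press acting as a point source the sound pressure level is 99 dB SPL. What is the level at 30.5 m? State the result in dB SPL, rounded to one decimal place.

84.9 dB SPL

Spherical spreading from a point source gives a 20·log₁₀(r₂/r₁) drop.
L₂ = 99 − 20·log₁₀(30.5/6.0) = 99 − 14.123 = 84.88 dB SPL.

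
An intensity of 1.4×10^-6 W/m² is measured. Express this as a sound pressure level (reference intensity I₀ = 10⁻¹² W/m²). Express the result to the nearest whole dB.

61 dB

I/I₀ = 1.4×10^-6/10⁻¹² = 1.4×10^6, and L = 10·log₁₀(I/I₀).
L = 10·(0.1461 + 6) = 61.46 dB.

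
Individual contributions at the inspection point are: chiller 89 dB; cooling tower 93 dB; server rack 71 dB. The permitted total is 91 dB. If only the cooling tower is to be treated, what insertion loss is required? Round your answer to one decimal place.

The untreated sources together contribute 10^(89/10) + 10^(71/10) = 8.069e+08, i.e. 89.07 dB.
The limit corresponds to 10^(91/10) = 1.259e+09; subtracting the fixed part leaves 4.520e+08 for the cooling tower, i.e. 86.55 dB.
Required insertion loss = 93 − 86.55 = 6.45 dB.

6.4 dB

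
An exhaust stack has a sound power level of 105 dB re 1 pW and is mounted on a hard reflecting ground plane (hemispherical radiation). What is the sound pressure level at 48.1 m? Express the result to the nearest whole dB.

63 dB

L_p = L_w − 10·log₁₀(2π·r²) with r = 48.1 m.
2π·r² = 1.454e+04 m², 10·log₁₀ of that is 41.625 dB.
L_p = 105 − 41.625 = 63.38 dB.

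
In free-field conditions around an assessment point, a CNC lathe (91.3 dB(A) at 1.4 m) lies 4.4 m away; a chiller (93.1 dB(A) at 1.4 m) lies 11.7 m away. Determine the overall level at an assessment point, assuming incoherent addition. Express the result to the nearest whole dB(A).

Apply inverse-square spreading to bring every level to the receiver, then sum 10^(L/10).
CNC lathe: 91.3 − 20·log₁₀(4.4/1.4) = 91.3 − 9.95 = 81.35 dB(A).
chiller: 93.1 − 20·log₁₀(11.7/1.4) = 93.1 − 18.44 = 74.66 dB(A).
Σ 10^(L/10) = 1.658e+08 → L_total = 10·log₁₀(1.658e+08) = 82.20 dB(A).

82 dB(A)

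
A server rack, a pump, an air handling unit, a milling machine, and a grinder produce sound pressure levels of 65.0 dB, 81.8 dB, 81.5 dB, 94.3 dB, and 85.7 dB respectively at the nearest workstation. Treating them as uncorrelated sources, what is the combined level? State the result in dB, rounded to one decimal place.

Incoherent sources combine by intensity addition: L_total = 10·log₁₀(Σ 10^(L_i/10)).
Σ 10^(L/10) = 10^(65.0/10) + 10^(81.8/10) + 10^(81.5/10) + 10^(94.3/10) + 10^(85.7/10) = 3.359e+09.
L_total = 10·log₁₀(3.359e+09) = 95.26 dB.

95.3 dB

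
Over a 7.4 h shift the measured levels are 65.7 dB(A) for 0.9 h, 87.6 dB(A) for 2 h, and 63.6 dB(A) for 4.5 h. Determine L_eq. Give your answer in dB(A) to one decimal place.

82.0 dB(A)

Weight each interval's intensity by its duration and average over T = 7.4 h:
Σ tᵢ·10^(Lᵢ/10) = 0.9·10^(65.7/10) + 2·10^(87.6/10) + 4.5·10^(63.6/10) = 1.165e+09.
L_eq = 10·log₁₀(1.165e+09/7.4) = 81.97 dB(A).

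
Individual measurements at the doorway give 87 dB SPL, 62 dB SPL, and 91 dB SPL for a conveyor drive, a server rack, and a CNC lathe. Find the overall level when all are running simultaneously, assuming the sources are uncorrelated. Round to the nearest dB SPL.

92 dB SPL

For uncorrelated sources the intensities add, so convert each level to linear form, sum, and take 10·log₁₀ of the total.
Σ 10^(L/10) = 10^(87/10) + 10^(62/10) + 10^(91/10) = 1.762e+09.
L_total = 10·log₁₀(1.762e+09) = 92.46 dB SPL.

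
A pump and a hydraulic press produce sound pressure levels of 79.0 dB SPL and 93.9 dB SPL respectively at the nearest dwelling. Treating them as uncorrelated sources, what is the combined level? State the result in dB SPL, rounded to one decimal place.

Incoherent sources combine by intensity addition: L_total = 10·log₁₀(Σ 10^(L_i/10)).
Σ 10^(L/10) = 10^(79.0/10) + 10^(93.9/10) = 2.534e+09.
L_total = 10·log₁₀(2.534e+09) = 94.04 dB SPL.

94.0 dB SPL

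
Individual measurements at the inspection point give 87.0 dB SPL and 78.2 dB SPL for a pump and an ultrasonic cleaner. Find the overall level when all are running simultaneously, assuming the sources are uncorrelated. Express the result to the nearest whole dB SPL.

88 dB SPL

For uncorrelated sources the intensities add, so convert each level to linear form, sum, and take 10·log₁₀ of the total.
Σ 10^(L/10) = 10^(87.0/10) + 10^(78.2/10) = 5.673e+08.
L_total = 10·log₁₀(5.673e+08) = 87.54 dB SPL.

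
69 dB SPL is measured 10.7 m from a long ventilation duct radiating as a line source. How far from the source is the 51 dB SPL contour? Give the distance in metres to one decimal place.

For a line source L₁ − L₂ = 10·log₁₀(r₂/r₁), so r₂ = r₁·10^((L₁−L₂)/10).
r₂ = 10.7·10^((69−51)/10) = 10.7·10^(18.0/10) = 675.12 m.

675.1 m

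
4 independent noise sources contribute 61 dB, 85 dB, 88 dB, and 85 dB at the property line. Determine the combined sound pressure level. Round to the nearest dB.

Incoherent sources combine by intensity addition: L_total = 10·log₁₀(Σ 10^(L_i/10)).
Σ 10^(L/10) = 10^(61/10) + 10^(85/10) + 10^(88/10) + 10^(85/10) = 1.265e+09.
L_total = 10·log₁₀(1.265e+09) = 91.02 dB.

91 dB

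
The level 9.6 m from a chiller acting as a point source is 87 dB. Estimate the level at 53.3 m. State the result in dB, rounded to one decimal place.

Spherical spreading from a point source gives a 20·log₁₀(r₂/r₁) drop.
L₂ = 87 − 20·log₁₀(53.3/9.6) = 87 − 14.889 = 72.11 dB.

72.1 dB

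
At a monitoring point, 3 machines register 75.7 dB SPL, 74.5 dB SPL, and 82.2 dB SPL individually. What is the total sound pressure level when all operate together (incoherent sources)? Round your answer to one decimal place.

For uncorrelated sources the intensities add, so convert each level to linear form, sum, and take 10·log₁₀ of the total.
Σ 10^(L/10) = 10^(75.7/10) + 10^(74.5/10) + 10^(82.2/10) = 2.313e+08.
L_total = 10·log₁₀(2.313e+08) = 83.64 dB SPL.

83.6 dB SPL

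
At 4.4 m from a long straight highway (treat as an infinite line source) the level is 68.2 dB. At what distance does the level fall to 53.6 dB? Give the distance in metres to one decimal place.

126.9 m

Line-source spreading drops the level by 10·log₁₀(r₂/r₁); inverting, r₂/r₁ = 10^(ΔL/10).
r₂ = 4.4·10^((68.2−53.6)/10) = 4.4·10^(14.6/10) = 126.90 m.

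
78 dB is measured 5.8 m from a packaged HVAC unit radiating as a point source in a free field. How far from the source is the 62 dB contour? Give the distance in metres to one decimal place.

36.6 m

For a point source L₁ − L₂ = 20·log₁₀(r₂/r₁), so r₂ = r₁·10^((L₁−L₂)/20).
r₂ = 5.8·10^((78−62)/20) = 5.8·10^(16.0/20) = 36.60 m.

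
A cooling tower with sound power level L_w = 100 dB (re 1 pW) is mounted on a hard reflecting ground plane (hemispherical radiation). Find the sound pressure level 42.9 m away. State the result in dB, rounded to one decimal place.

Free-field hemispherical radiation: L_p = L_w − 10·log₁₀(2π·r²), r = 42.9 m.
2π·r² = 1.156e+04 m², 10·log₁₀ of that is 40.631 dB.
L_p = 100 − 40.631 = 59.37 dB.

59.4 dB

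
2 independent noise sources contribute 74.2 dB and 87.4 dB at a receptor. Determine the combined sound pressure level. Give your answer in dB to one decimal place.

87.6 dB

Incoherent sources combine by intensity addition: L_total = 10·log₁₀(Σ 10^(L_i/10)).
Σ 10^(L/10) = 10^(74.2/10) + 10^(87.4/10) = 5.758e+08.
L_total = 10·log₁₀(5.758e+08) = 87.60 dB.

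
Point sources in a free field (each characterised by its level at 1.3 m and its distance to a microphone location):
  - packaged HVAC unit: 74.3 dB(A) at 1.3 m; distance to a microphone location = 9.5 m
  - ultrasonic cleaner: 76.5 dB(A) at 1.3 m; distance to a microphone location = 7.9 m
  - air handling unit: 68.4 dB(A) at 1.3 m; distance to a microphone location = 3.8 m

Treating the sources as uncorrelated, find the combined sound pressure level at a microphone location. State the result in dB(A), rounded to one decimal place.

64.0 dB(A)

Propagate each source to the receiver with L = L_ref − 20·log₁₀(r/r_ref), then add intensities.
packaged HVAC unit: 74.3 − 20·log₁₀(9.5/1.3) = 74.3 − 17.28 = 57.02 dB(A).
ultrasonic cleaner: 76.5 − 20·log₁₀(7.9/1.3) = 76.5 − 15.67 = 60.83 dB(A).
air handling unit: 68.4 − 20·log₁₀(3.8/1.3) = 68.4 − 9.32 = 59.08 dB(A).
Σ 10^(L/10) = 2.523e+06 → L_total = 10·log₁₀(2.523e+06) = 64.02 dB(A).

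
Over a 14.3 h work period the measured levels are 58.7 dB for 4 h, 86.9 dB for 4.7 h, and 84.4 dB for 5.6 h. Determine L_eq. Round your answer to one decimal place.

84.3 dB

The energy average is taken in the linear domain: L_eq = 10·log₁₀[(Σ tᵢ·10^(Lᵢ/10))/T], T = 14.3 h.
Σ tᵢ·10^(Lᵢ/10) = 4·10^(58.7/10) + 4.7·10^(86.9/10) + 5.6·10^(84.4/10) = 3.847e+09.
L_eq = 10·log₁₀(3.847e+09/14.3) = 84.30 dB.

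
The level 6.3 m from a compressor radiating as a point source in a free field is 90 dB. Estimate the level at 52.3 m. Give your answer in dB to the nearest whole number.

Spherical spreading from a point source gives a 20·log₁₀(r₂/r₁) drop.
L₂ = 90 − 20·log₁₀(52.3/6.3) = 90 − 18.383 = 71.62 dB.

72 dB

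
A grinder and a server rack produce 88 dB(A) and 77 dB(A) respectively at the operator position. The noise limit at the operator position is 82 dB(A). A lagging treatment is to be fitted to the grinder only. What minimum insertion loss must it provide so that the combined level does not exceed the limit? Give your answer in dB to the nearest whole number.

The untreated sources together contribute 10^(77/10) = 5.012e+07, i.e. 77.00 dB(A).
The limit corresponds to 10^(82/10) = 1.585e+08; subtracting the fixed part leaves 1.084e+08 for the grinder, i.e. 80.35 dB(A).
Required insertion loss = 88 − 80.35 = 7.65 dB.

8 dB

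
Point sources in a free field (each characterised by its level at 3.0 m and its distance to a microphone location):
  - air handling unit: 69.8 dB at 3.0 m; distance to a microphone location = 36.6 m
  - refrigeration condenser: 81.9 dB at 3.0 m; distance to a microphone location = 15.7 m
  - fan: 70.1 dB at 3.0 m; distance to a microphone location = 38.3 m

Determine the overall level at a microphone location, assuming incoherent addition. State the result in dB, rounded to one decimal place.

67.6 dB

Apply inverse-square spreading to bring every level to the receiver, then sum 10^(L/10).
air handling unit: 69.8 − 20·log₁₀(36.6/3.0) = 69.8 − 21.73 = 48.07 dB.
refrigeration condenser: 81.9 − 20·log₁₀(15.7/3.0) = 81.9 − 14.38 = 67.52 dB.
fan: 70.1 − 20·log₁₀(38.3/3.0) = 70.1 − 22.12 = 47.98 dB.
Σ 10^(L/10) = 5.782e+06 → L_total = 10·log₁₀(5.782e+06) = 67.62 dB.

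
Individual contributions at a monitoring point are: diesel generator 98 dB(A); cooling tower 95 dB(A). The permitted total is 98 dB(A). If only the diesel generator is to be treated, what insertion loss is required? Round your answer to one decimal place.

The untreated sources together contribute 10^(95/10) = 3.162e+09, i.e. 95.00 dB(A).
The limit corresponds to 10^(98/10) = 6.310e+09; subtracting the fixed part leaves 3.147e+09 for the diesel generator, i.e. 94.98 dB(A).
Required insertion loss = 98 − 94.98 = 3.02 dB.

3.0 dB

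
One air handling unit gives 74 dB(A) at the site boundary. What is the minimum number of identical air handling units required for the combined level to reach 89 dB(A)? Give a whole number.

Need L₁ + 10·log₁₀ N ≥ 89, i.e. log₁₀ N ≥ 1.50.
N ≥ 10^(15.0/10) = 31.623, so N = 32.

32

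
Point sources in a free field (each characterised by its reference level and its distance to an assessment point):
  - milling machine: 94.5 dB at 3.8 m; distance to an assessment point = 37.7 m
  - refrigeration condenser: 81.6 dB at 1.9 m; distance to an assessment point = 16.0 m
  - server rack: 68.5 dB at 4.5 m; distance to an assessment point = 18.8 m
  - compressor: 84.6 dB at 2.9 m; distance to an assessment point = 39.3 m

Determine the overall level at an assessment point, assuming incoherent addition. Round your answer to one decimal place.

75.1 dB

Apply inverse-square spreading to bring every level to the receiver, then sum 10^(L/10).
milling machine: 94.5 − 20·log₁₀(37.7/3.8) = 94.5 − 19.93 = 74.57 dB.
refrigeration condenser: 81.6 − 20·log₁₀(16.0/1.9) = 81.6 − 18.51 = 63.09 dB.
server rack: 68.5 − 20·log₁₀(18.8/4.5) = 68.5 − 12.42 = 56.08 dB.
compressor: 84.6 − 20·log₁₀(39.3/2.9) = 84.6 − 22.64 = 61.96 dB.
Σ 10^(L/10) = 3.265e+07 → L_total = 10·log₁₀(3.265e+07) = 75.14 dB.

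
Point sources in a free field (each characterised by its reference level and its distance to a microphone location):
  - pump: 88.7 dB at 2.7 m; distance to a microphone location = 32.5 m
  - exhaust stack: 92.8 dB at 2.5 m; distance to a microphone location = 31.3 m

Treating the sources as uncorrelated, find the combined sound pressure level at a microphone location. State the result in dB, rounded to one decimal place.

72.4 dB

Propagate each source to the receiver with L = L_ref − 20·log₁₀(r/r_ref), then add intensities.
pump: 88.7 − 20·log₁₀(32.5/2.7) = 88.7 − 21.61 = 67.09 dB.
exhaust stack: 92.8 − 20·log₁₀(31.3/2.5) = 92.8 − 21.95 = 70.85 dB.
Σ 10^(L/10) = 1.727e+07 → L_total = 10·log₁₀(1.727e+07) = 72.37 dB.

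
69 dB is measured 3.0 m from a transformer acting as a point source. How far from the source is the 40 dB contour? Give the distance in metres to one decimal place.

84.6 m

Point-source spreading drops the level by 20·log₁₀(r₂/r₁); inverting, r₂/r₁ = 10^(ΔL/20).
r₂ = 3.0·10^((69−40)/20) = 3.0·10^(29.0/20) = 84.55 m.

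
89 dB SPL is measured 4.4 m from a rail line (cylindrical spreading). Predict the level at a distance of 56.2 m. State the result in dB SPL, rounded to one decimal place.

Cylindrical spreading from a line source gives a 10·log₁₀(r₂/r₁) drop.
L₂ = 89 − 10·log₁₀(56.2/4.4) = 89 − 11.063 = 77.94 dB SPL.

77.9 dB SPL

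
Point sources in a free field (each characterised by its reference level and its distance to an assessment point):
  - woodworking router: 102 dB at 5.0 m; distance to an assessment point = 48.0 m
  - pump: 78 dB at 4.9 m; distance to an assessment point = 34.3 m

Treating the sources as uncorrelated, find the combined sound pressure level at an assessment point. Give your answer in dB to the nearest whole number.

82 dB

Propagate each source to the receiver with L = L_ref − 20·log₁₀(r/r_ref), then add intensities.
woodworking router: 102 − 20·log₁₀(48.0/5.0) = 102 − 19.65 = 82.35 dB.
pump: 78 − 20·log₁₀(34.3/4.9) = 78 − 16.90 = 61.10 dB.
Σ 10^(L/10) = 1.733e+08 → L_total = 10·log₁₀(1.733e+08) = 82.39 dB.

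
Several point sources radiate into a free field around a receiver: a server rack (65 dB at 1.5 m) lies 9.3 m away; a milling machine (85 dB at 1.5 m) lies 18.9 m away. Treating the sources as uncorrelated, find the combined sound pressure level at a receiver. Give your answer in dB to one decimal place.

63.2 dB

Apply inverse-square spreading to bring every level to the receiver, then sum 10^(L/10).
server rack: 65 − 20·log₁₀(9.3/1.5) = 65 − 15.85 = 49.15 dB.
milling machine: 85 − 20·log₁₀(18.9/1.5) = 85 − 22.01 = 62.99 dB.
Σ 10^(L/10) = 2.074e+06 → L_total = 10·log₁₀(2.074e+06) = 63.17 dB.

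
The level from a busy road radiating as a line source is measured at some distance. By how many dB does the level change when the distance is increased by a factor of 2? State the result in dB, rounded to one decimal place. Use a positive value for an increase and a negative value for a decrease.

-3.0 dB

With cylindrical spreading the level changes by −10·log₁₀(r₂/r₁).
ΔL = −10·log₁₀(2) = -3.01 dB.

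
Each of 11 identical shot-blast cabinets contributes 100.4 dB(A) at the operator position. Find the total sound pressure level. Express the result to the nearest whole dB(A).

111 dB(A)

L_total = L₁ + 10·log₁₀ N for N identical incoherent sources.
L_total = 100.4 + 10·log₁₀(11) = 100.4 + 10.414 = 110.81 dB(A).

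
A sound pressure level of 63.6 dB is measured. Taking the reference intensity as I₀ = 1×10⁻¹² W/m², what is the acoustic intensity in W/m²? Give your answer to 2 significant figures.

2.3e-06 W/m²

L = 10·log₁₀(I/I₀) ⇒ I = I₀·10^(L/10) = 10⁻¹² × 10^6.36.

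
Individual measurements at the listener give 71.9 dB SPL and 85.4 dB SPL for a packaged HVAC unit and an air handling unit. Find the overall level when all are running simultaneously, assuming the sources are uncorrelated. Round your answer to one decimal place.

Incoherent sources combine by intensity addition: L_total = 10·log₁₀(Σ 10^(L_i/10)).
Σ 10^(L/10) = 10^(71.9/10) + 10^(85.4/10) = 3.622e+08.
L_total = 10·log₁₀(3.622e+08) = 85.59 dB SPL.

85.6 dB SPL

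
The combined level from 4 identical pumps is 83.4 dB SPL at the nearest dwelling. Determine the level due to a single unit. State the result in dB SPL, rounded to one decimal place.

4 equal contributions raise the level by 10·log₁₀ 4 = 6.021 dB, so each unit alone gives 83.4 − 6.021.

77.4 dB SPL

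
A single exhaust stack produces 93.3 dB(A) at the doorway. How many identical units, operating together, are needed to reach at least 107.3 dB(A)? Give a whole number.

Need L₁ + 10·log₁₀ N ≥ 107.3, i.e. log₁₀ N ≥ 1.40.
N ≥ 10^(14.0/10) = 25.119, so N = 26.

26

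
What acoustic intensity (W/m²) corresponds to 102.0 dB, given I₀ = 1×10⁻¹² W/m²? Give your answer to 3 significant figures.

I/I₀ = 10^(102.0/10) = 1.585e+10, so I = 1.585e+10 × 10⁻¹² W/m².

0.0158 W/m²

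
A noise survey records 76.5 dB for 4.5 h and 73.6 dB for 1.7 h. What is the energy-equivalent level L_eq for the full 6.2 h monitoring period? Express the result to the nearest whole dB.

The energy average is taken in the linear domain: L_eq = 10·log₁₀[(Σ tᵢ·10^(Lᵢ/10))/T], T = 6.2 h.
Σ tᵢ·10^(Lᵢ/10) = 4.5·10^(76.5/10) + 1.7·10^(73.6/10) = 2.400e+08.
L_eq = 10·log₁₀(2.400e+08/6.2) = 75.88 dB.

76 dB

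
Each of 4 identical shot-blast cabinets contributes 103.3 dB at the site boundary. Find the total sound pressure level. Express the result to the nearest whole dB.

With 4 equal, uncorrelated contributions the intensity is 4× that of one unit, giving a rise of 10·log₁₀ 4.
L_total = 103.3 + 10·log₁₀(4) = 103.3 + 6.021 = 109.32 dB.

109 dB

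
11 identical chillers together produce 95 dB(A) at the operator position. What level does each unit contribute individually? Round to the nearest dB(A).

85 dB(A)

Dividing the total intensity by 11 lowers the level by 10·log₁₀ 11 = 10.414 dB: L₁ = 95 − 10.414.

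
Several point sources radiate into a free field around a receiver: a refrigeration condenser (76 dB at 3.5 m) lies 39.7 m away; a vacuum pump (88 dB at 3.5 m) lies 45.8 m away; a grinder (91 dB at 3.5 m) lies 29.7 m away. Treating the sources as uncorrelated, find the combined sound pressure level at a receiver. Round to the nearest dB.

First find each source's level at the receiver (point-source: −20·log₁₀(r/r_ref)), then combine on an intensity basis.
refrigeration condenser: 76 − 20·log₁₀(39.7/3.5) = 76 − 21.09 = 54.91 dB.
vacuum pump: 88 − 20·log₁₀(45.8/3.5) = 88 − 22.34 = 65.66 dB.
grinder: 91 − 20·log₁₀(29.7/3.5) = 91 − 18.57 = 72.43 dB.
Σ 10^(L/10) = 2.148e+07 → L_total = 10·log₁₀(2.148e+07) = 73.32 dB.

73 dB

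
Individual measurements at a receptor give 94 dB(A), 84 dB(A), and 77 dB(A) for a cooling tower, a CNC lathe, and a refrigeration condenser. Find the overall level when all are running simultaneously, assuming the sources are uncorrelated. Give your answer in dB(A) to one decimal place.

94.5 dB(A)

Incoherent sources combine by intensity addition: L_total = 10·log₁₀(Σ 10^(L_i/10)).
Σ 10^(L/10) = 10^(94/10) + 10^(84/10) + 10^(77/10) = 2.813e+09.
L_total = 10·log₁₀(2.813e+09) = 94.49 dB(A).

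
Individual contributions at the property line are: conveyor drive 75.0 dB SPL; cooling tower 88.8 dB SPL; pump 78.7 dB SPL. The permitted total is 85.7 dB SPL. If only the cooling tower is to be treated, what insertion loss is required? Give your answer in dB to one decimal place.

4.6 dB

Everything except the cooling tower sums to 10^(75.0/10) + 10^(78.7/10) = 1.058e+08 in linear terms, 80.24 dB SPL.
To meet 85.7 dB SPL overall, the treated cooling tower may contribute at most 10^(85.7/10) − 1.058e+08 = 2.658e+08, i.e. 84.25 dB SPL.
Required insertion loss = 88.8 − 84.25 = 4.55 dB.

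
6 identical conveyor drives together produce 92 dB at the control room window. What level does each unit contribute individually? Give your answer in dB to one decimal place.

84.2 dB

Dividing the total intensity by 6 lowers the level by 10·log₁₀ 6 = 7.782 dB: L₁ = 92 − 7.782.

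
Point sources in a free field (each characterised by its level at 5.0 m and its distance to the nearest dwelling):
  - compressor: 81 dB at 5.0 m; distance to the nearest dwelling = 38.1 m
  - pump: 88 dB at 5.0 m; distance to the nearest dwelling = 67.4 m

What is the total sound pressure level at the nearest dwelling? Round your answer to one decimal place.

First find each source's level at the receiver (point-source: −20·log₁₀(r/r_ref)), then combine on an intensity basis.
compressor: 81 − 20·log₁₀(38.1/5.0) = 81 − 17.64 = 63.36 dB.
pump: 88 − 20·log₁₀(67.4/5.0) = 88 − 22.59 = 65.41 dB.
Σ 10^(L/10) = 5.640e+06 → L_total = 10·log₁₀(5.640e+06) = 67.51 dB.

67.5 dB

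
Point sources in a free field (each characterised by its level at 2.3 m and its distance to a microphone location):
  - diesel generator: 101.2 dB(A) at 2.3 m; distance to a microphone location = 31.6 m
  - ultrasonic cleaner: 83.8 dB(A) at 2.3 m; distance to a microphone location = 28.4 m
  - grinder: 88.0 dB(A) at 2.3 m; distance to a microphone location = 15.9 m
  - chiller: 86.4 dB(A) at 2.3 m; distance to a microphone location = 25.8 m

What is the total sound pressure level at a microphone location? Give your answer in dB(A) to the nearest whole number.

79 dB(A)

First find each source's level at the receiver (point-source: −20·log₁₀(r/r_ref)), then combine on an intensity basis.
diesel generator: 101.2 − 20·log₁₀(31.6/2.3) = 101.2 − 22.76 = 78.44 dB(A).
ultrasonic cleaner: 83.8 − 20·log₁₀(28.4/2.3) = 83.8 − 21.83 = 61.97 dB(A).
grinder: 88.0 − 20·log₁₀(15.9/2.3) = 88.0 − 16.79 = 71.21 dB(A).
chiller: 86.4 − 20·log₁₀(25.8/2.3) = 86.4 − 21.00 = 65.40 dB(A).
Σ 10^(L/10) = 8.808e+07 → L_total = 10·log₁₀(8.808e+07) = 79.45 dB(A).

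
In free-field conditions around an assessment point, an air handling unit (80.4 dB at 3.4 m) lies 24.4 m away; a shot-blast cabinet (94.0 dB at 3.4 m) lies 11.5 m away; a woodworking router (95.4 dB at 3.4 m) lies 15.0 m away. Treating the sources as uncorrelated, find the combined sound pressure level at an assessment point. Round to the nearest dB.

86 dB

First find each source's level at the receiver (point-source: −20·log₁₀(r/r_ref)), then combine on an intensity basis.
air handling unit: 80.4 − 20·log₁₀(24.4/3.4) = 80.4 − 17.12 = 63.28 dB.
shot-blast cabinet: 94.0 − 20·log₁₀(11.5/3.4) = 94.0 − 10.58 = 83.42 dB.
woodworking router: 95.4 − 20·log₁₀(15.0/3.4) = 95.4 − 12.89 = 82.51 dB.
Σ 10^(L/10) = 3.998e+08 → L_total = 10·log₁₀(3.998e+08) = 86.02 dB.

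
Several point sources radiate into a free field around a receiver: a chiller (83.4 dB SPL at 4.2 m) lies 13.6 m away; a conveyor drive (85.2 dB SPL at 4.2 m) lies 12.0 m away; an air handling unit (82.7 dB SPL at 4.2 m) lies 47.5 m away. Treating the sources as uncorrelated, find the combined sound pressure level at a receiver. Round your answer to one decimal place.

Apply inverse-square spreading to bring every level to the receiver, then sum 10^(L/10).
chiller: 83.4 − 20·log₁₀(13.6/4.2) = 83.4 − 10.21 = 73.19 dB SPL.
conveyor drive: 85.2 − 20·log₁₀(12.0/4.2) = 85.2 − 9.12 = 76.08 dB SPL.
air handling unit: 82.7 − 20·log₁₀(47.5/4.2) = 82.7 − 21.07 = 61.63 dB SPL.
Σ 10^(L/10) = 6.288e+07 → L_total = 10·log₁₀(6.288e+07) = 77.99 dB SPL.

78.0 dB SPL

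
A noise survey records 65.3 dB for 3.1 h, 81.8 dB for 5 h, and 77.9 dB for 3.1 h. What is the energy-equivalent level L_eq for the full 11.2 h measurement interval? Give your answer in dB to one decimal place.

L_eq = 10·log₁₀[(1/T)·Σ tᵢ·10^(Lᵢ/10)] with T = 11.2 h.
Σ tᵢ·10^(Lᵢ/10) = 3.1·10^(65.3/10) + 5·10^(81.8/10) + 3.1·10^(77.9/10) = 9.584e+08.
L_eq = 10·log₁₀(9.584e+08/11.2) = 79.32 dB.

79.3 dB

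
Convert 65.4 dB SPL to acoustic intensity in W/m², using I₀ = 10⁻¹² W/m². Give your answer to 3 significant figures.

3.47e-06 W/m²

I = I₀·10^(L/10) = 10⁻¹² × 10^(65.4/10) = 10^(-5.460).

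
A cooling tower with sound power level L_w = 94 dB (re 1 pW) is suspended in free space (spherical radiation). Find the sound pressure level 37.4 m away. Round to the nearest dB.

52 dB

Free-field spherical radiation: L_p = L_w − 10·log₁₀(4π·r²), r = 37.4 m.
4π·r² = 1.758e+04 m², 10·log₁₀ of that is 42.450 dB.
L_p = 94 − 42.450 = 51.55 dB.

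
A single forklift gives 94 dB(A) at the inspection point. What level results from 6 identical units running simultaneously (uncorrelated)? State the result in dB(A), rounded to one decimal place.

L_total = L₁ + 10·log₁₀ N for N identical incoherent sources.
L_total = 94 + 10·log₁₀(6) = 94 + 7.782 = 101.78 dB(A).

101.8 dB(A)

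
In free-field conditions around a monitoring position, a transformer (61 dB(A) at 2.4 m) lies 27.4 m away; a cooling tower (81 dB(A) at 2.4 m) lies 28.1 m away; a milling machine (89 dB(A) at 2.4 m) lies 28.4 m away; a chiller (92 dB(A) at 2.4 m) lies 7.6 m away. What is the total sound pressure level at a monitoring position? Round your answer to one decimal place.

Apply inverse-square spreading to bring every level to the receiver, then sum 10^(L/10).
transformer: 61 − 20·log₁₀(27.4/2.4) = 61 − 21.15 = 39.85 dB(A).
cooling tower: 81 − 20·log₁₀(28.1/2.4) = 81 − 21.37 = 59.63 dB(A).
milling machine: 89 − 20·log₁₀(28.4/2.4) = 89 − 21.46 = 67.54 dB(A).
chiller: 92 − 20·log₁₀(7.6/2.4) = 92 − 10.01 = 81.99 dB(A).
Σ 10^(L/10) = 1.647e+08 → L_total = 10·log₁₀(1.647e+08) = 82.17 dB(A).

82.2 dB(A)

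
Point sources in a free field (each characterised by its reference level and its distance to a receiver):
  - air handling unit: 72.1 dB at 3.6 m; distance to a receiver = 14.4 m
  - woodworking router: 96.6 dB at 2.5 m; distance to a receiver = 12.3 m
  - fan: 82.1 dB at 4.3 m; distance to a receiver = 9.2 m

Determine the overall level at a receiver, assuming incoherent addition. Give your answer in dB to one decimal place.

First find each source's level at the receiver (point-source: −20·log₁₀(r/r_ref)), then combine on an intensity basis.
air handling unit: 72.1 − 20·log₁₀(14.4/3.6) = 72.1 − 12.04 = 60.06 dB.
woodworking router: 96.6 − 20·log₁₀(12.3/2.5) = 96.6 − 13.84 = 82.76 dB.
fan: 82.1 − 20·log₁₀(9.2/4.3) = 82.1 − 6.61 = 75.49 dB.
Σ 10^(L/10) = 2.253e+08 → L_total = 10·log₁₀(2.253e+08) = 83.53 dB.

83.5 dB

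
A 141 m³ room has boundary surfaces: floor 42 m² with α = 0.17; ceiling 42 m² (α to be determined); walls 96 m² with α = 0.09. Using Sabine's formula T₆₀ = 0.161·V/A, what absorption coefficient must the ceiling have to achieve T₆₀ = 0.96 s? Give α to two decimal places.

0.19

Required total absorption A = 0.161·141/0.96 = 23.65 m².
Absorption from the other surfaces = 42·0.17 + 96·0.09 = 15.78 m², so the ceiling must supply 7.87 m² over 42 m².
α = 7.87/42 = 0.187.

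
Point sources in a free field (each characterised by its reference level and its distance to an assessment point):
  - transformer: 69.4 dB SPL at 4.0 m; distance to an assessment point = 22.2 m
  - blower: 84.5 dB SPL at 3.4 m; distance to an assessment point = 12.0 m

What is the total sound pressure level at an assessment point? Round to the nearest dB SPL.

Propagate each source to the receiver with L = L_ref − 20·log₁₀(r/r_ref), then add intensities.
transformer: 69.4 − 20·log₁₀(22.2/4.0) = 69.4 − 14.89 = 54.51 dB SPL.
blower: 84.5 − 20·log₁₀(12.0/3.4) = 84.5 − 10.95 = 73.55 dB SPL.
Σ 10^(L/10) = 2.291e+07 → L_total = 10·log₁₀(2.291e+07) = 73.60 dB SPL.

74 dB SPL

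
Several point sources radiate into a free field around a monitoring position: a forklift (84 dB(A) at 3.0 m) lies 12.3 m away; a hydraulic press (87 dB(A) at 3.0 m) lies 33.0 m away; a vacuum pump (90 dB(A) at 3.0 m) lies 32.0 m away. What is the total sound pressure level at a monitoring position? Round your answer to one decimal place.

74.5 dB(A)

Apply inverse-square spreading to bring every level to the receiver, then sum 10^(L/10).
forklift: 84 − 20·log₁₀(12.3/3.0) = 84 − 12.26 = 71.74 dB(A).
hydraulic press: 87 − 20·log₁₀(33.0/3.0) = 87 − 20.83 = 66.17 dB(A).
vacuum pump: 90 − 20·log₁₀(32.0/3.0) = 90 − 20.56 = 69.44 dB(A).
Σ 10^(L/10) = 2.787e+07 → L_total = 10·log₁₀(2.787e+07) = 74.45 dB(A).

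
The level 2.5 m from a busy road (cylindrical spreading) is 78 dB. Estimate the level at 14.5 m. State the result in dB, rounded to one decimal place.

70.4 dB

Line-source attenuation: ΔL = 10·log₁₀(r₂/r₁) = 10·log₁₀(14.5/2.5) = 7.634 dB.
L₂ = 78 − 10·log₁₀(14.5/2.5) = 78 − 7.634 = 70.37 dB.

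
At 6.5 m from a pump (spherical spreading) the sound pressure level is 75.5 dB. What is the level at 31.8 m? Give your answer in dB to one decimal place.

Point-source attenuation: ΔL = 20·log₁₀(r₂/r₁) = 20·log₁₀(31.8/6.5) = 13.790 dB.
L₂ = 75.5 − 20·log₁₀(31.8/6.5) = 75.5 − 13.790 = 61.71 dB.

61.7 dB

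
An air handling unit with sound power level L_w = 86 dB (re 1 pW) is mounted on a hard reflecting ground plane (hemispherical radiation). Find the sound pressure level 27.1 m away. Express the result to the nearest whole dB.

49 dB

L_p = L_w − 10·log₁₀(2π·r²) with r = 27.1 m.
2π·r² = 4614 m², 10·log₁₀ of that is 36.641 dB.
L_p = 86 − 36.641 = 49.36 dB.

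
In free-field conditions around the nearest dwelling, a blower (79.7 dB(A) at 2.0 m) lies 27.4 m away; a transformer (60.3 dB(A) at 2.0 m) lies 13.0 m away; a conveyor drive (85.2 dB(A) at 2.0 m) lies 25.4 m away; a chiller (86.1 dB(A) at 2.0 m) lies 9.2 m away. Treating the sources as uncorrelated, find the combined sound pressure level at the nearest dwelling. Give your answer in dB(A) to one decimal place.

First find each source's level at the receiver (point-source: −20·log₁₀(r/r_ref)), then combine on an intensity basis.
blower: 79.7 − 20·log₁₀(27.4/2.0) = 79.7 − 22.73 = 56.97 dB(A).
transformer: 60.3 − 20·log₁₀(13.0/2.0) = 60.3 − 16.26 = 44.04 dB(A).
conveyor drive: 85.2 − 20·log₁₀(25.4/2.0) = 85.2 − 22.08 = 63.12 dB(A).
chiller: 86.1 − 20·log₁₀(9.2/2.0) = 86.1 − 13.26 = 72.84 dB(A).
Σ 10^(L/10) = 2.183e+07 → L_total = 10·log₁₀(2.183e+07) = 73.39 dB(A).

73.4 dB(A)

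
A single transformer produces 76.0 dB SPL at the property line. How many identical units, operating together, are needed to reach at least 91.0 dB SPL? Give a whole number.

32

The shortfall is 91.0 − 76.0 = 15.0 dB, and N units add 10·log₁₀ N, so need 10·log₁₀ N ≥ 15.0.
N ≥ 10^(15.0/10) = 31.623, so N = 32.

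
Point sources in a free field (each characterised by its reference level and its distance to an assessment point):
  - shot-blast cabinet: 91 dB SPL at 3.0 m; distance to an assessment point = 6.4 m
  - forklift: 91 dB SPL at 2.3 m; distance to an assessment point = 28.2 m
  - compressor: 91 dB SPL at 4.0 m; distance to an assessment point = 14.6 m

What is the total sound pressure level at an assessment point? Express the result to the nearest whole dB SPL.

86 dB SPL

Apply inverse-square spreading to bring every level to the receiver, then sum 10^(L/10).
shot-blast cabinet: 91 − 20·log₁₀(6.4/3.0) = 91 − 6.58 = 84.42 dB SPL.
forklift: 91 − 20·log₁₀(28.2/2.3) = 91 − 21.77 = 69.23 dB SPL.
compressor: 91 − 20·log₁₀(14.6/4.0) = 91 − 11.25 = 79.75 dB SPL.
Σ 10^(L/10) = 3.795e+08 → L_total = 10·log₁₀(3.795e+08) = 85.79 dB SPL.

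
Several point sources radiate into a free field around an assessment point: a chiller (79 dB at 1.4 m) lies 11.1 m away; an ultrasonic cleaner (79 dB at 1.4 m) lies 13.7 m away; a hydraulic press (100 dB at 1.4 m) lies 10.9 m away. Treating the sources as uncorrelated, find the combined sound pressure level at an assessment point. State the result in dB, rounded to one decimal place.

82.2 dB

Propagate each source to the receiver with L = L_ref − 20·log₁₀(r/r_ref), then add intensities.
chiller: 79 − 20·log₁₀(11.1/1.4) = 79 − 17.98 = 61.02 dB.
ultrasonic cleaner: 79 − 20·log₁₀(13.7/1.4) = 79 − 19.81 = 59.19 dB.
hydraulic press: 100 − 20·log₁₀(10.9/1.4) = 100 − 17.83 = 82.17 dB.
Σ 10^(L/10) = 1.671e+08 → L_total = 10·log₁₀(1.671e+08) = 82.23 dB.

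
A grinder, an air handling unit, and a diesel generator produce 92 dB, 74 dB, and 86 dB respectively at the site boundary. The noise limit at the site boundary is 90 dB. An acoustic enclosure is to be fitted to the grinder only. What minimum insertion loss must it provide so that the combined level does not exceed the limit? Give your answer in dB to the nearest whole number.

Fixed contribution from the other sources: Σ 10^(L/10) = 10^(74/10) + 10^(86/10) = 4.232e+08 (86.27 dB).
To meet 90 dB overall, the treated grinder may contribute at most 10^(90/10) − 4.232e+08 = 5.768e+08, i.e. 87.61 dB.
So the grinder must be reduced from 92 to 87.61 dB: IL = 4.39 dB.

4 dB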